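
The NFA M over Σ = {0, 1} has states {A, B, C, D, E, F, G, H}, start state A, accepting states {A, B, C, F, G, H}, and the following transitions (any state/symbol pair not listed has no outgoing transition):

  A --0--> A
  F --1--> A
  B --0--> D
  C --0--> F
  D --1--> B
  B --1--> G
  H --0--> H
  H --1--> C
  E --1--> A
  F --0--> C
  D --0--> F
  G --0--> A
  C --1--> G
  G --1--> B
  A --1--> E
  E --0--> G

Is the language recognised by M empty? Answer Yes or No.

The empty string ε is accepted: the run A ends in the accepting state A.
Since at least one string is accepted, L(M) is not empty.

No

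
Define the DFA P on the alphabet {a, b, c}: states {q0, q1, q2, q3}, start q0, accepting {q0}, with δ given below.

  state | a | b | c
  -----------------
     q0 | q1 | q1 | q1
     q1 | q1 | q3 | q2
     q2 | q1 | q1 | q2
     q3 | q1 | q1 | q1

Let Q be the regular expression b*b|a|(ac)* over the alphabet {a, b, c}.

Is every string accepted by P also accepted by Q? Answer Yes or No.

Converting the expression Q to a DFA (subset construction, then merging equivalent states) gives the minimal DFA with states {r0, r1, r2, r3, r4, r5}, start state r0, accepting states {r0, r1, r2, r4} and transitions r0: a→r1, b→r2, c→r3; r1: a→r3, b→r3, c→r4; r2: a→r3, b→r2, c→r3; r3: a→r3, b→r3, c→r3; r4: a→r5, b→r3, c→r3; r5: a→r3, b→r3, c→r4.
Exploring the product automaton P × Q from the start pair (q0, r0), following both machines on each input symbol, reaches 9 state pairs: (q0, r0), (q1, r1), (q1, r2), (q1, r3), (q3, r3), (q2, r4), (q3, r2), (q2, r3), (q1, r5).
P accepts in {q0} and Q accepts in {r0, r1, r2, r4}. The reachable pairs whose P-component is accepting are (q0, r0); in each of them the Q-component is accepting too, so the product for L(P) \ L(Q) (P-component accepting, Q-component rejecting) has no reachable accepting pair and the difference is empty.
Hence every string in L(P) is also in L(Q).

Yes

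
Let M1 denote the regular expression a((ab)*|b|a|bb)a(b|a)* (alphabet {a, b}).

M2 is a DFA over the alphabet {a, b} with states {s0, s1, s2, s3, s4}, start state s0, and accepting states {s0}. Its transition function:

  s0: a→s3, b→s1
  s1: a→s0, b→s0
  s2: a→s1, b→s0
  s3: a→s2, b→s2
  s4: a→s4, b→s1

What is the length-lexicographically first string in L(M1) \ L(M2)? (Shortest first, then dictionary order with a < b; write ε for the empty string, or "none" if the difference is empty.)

aa

The string aa is accepted by M1 but not by M2.
No shorter string lies in the difference, and aa is the lexicographically first length-2 string in L(M1) \ L(M2).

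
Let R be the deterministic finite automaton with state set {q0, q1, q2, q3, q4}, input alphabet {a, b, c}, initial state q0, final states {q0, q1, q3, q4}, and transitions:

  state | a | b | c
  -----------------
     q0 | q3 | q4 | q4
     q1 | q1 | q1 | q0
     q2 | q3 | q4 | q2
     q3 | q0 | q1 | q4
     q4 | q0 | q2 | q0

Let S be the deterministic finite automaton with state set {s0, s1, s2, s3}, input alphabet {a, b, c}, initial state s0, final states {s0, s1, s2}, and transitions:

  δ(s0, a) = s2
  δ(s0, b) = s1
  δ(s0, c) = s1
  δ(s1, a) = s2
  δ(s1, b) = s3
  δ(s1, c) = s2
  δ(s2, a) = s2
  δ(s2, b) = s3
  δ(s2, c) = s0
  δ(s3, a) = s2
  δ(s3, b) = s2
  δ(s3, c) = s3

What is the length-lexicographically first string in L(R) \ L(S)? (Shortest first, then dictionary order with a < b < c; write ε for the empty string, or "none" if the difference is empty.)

The string ab is accepted by R but not by S.
No shorter string lies in the difference, and ab is the lexicographically first length-2 string in L(R) \ L(S).

ab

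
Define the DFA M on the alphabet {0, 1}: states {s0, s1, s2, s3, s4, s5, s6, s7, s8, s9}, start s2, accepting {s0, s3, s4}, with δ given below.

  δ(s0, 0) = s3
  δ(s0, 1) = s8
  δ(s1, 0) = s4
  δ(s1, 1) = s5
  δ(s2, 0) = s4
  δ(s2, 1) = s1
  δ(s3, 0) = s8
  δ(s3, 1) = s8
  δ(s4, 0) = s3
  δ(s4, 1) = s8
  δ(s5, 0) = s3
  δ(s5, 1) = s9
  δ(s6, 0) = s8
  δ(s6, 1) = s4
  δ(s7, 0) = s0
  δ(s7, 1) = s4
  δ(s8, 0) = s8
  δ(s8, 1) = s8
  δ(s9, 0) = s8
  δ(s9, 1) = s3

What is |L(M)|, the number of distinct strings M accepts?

6

The useful subgraph on states {s1, s2, s3, s4, s5, s9} is acyclic, so L(M) is finite; the longest accepting path visits 5 useful states, giving maximum string length 4.
Counting accepting paths from s2 by length: 1 of length 1, 2 of length 2, 2 of length 3, 1 of length 4. Total 6.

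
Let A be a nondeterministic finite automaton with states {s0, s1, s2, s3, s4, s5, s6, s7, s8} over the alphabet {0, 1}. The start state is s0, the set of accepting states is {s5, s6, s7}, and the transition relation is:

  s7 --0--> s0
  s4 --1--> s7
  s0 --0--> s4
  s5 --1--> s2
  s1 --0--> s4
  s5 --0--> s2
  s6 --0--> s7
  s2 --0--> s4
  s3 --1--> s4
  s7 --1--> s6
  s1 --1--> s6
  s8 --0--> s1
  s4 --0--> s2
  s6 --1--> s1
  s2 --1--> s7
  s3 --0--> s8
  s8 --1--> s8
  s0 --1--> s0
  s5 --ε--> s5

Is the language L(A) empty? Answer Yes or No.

No

The string 01 is accepted: the run s0 → s4 → s7 ends in the accepting state s7.
Since at least one string is accepted, L(A) is not empty.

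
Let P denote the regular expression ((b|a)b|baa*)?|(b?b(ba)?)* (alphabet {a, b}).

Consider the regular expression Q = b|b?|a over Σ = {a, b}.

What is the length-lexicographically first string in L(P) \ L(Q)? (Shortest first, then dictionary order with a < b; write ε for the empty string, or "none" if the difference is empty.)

ab

The string ab is accepted by P but not by Q.
No shorter string lies in the difference, and ab is the lexicographically first length-2 string in L(P) \ L(Q).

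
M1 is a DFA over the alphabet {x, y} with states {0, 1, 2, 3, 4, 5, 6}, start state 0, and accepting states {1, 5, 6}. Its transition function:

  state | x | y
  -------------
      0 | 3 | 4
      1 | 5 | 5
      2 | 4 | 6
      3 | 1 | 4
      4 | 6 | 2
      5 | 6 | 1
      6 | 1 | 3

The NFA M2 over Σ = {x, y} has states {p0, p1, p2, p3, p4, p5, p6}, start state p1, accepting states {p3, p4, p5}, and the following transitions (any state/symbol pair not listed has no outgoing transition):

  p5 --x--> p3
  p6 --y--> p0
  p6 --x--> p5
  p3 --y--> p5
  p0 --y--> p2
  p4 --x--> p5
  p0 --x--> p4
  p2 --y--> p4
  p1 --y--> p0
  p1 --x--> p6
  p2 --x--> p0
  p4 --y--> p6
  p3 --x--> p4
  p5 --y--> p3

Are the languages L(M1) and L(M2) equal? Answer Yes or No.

Exploring the product automaton M1 × M2 from the start pair (0, p1), following both machines on each input symbol, reaches 7 state pairs: (0, p1), (3, p6), (4, p0), (1, p5), (6, p4), (2, p2), (5, p3).
M1 accepts in {1, 5, 6} and M2 accepts in {p3, p4, p5}. In every reachable pair the two components are either both accepting — (1, p5), (6, p4), (5, p3) — or both non-accepting, so no string is accepted by exactly one of the machines: L(M1) \ L(M2) and L(M2) \ L(M1) are both empty.
Hence every string is accepted by M1 iff it is accepted by M2, and the two languages coincide.

Yes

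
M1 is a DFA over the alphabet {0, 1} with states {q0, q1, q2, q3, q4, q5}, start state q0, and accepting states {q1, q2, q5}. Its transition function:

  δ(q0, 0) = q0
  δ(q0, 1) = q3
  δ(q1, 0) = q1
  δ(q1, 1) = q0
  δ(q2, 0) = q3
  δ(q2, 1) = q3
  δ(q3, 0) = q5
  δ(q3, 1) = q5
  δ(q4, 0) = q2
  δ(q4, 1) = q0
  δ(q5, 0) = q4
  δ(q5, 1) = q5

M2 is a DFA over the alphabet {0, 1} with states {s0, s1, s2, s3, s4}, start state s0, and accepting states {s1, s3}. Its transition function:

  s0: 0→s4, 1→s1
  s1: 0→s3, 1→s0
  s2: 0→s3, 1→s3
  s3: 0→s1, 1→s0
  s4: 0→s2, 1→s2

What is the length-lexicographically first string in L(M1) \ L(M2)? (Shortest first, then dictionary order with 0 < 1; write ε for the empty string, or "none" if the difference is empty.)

The string 11 is accepted by M1 but not by M2.
No shorter string lies in the difference, and 11 is the lexicographically first length-2 string in L(M1) \ L(M2).

11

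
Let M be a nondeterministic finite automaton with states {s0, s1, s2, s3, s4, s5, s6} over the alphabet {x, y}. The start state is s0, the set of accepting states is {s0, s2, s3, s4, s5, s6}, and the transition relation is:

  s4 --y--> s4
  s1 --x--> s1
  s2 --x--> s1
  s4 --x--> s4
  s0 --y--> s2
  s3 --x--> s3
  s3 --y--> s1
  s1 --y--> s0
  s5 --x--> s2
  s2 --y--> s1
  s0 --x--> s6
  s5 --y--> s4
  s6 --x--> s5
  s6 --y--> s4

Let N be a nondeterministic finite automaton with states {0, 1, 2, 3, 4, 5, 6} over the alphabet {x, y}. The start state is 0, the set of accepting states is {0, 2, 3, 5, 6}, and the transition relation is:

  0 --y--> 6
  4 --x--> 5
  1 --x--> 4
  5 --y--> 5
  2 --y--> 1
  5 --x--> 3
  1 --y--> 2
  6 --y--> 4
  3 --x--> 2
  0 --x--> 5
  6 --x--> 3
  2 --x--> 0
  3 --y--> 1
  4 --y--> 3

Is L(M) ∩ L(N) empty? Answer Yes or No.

The empty string ε is accepted by both M and N.
Hence L(M) ∩ L(N) ≠ ∅.

No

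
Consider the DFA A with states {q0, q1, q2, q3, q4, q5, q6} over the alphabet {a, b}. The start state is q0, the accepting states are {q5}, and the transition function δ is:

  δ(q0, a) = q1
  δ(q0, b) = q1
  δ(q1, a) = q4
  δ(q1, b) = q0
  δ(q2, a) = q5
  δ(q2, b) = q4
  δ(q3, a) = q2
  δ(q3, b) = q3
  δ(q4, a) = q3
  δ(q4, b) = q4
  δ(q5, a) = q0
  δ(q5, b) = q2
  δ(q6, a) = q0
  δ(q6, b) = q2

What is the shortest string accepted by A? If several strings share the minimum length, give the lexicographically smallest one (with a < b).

aaaaa

A breadth-first search from q0 reaches an accepting state first via the path q0 → q1 → q4 → q3 → q2 → q5 on input aaaaa.
No string of length < 5 is accepted (BFS exhausts all shorter strings without reaching an accepting state), and aaaaa is the lexicographically least accepting string of length 5.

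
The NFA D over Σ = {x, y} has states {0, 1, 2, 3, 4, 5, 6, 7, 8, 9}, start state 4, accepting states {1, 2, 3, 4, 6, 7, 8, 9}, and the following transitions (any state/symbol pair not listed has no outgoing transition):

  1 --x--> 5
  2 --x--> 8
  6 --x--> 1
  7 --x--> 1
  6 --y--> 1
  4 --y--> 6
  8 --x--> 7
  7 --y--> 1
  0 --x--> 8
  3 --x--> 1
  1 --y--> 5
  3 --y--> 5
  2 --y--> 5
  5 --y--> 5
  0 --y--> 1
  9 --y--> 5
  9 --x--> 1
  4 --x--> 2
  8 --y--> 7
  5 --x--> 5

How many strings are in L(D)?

12

The useful subgraph on states {1, 2, 4, 6, 7, 8} is acyclic, so L(D) is finite; the longest accepting path visits 5 useful states, giving maximum string length 4.
Counting accepting paths from 4 by length: 1 of length 0, 2 of length 1, 3 of length 2, 2 of length 3, 4 of length 4. Total 12.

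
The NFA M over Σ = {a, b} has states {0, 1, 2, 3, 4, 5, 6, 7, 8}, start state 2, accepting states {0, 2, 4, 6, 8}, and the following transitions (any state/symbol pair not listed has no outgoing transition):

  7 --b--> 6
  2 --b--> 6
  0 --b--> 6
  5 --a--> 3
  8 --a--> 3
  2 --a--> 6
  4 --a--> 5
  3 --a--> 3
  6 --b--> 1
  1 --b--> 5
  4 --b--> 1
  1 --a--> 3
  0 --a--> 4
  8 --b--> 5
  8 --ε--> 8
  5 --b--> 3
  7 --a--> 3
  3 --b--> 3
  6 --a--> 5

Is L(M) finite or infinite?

finite

The useful states (reachable from 2 and able to reach an accepting state) are {2, 6}.
Restricted to these states the transition graph has no cycle, so every accepting path has bounded length and L is finite.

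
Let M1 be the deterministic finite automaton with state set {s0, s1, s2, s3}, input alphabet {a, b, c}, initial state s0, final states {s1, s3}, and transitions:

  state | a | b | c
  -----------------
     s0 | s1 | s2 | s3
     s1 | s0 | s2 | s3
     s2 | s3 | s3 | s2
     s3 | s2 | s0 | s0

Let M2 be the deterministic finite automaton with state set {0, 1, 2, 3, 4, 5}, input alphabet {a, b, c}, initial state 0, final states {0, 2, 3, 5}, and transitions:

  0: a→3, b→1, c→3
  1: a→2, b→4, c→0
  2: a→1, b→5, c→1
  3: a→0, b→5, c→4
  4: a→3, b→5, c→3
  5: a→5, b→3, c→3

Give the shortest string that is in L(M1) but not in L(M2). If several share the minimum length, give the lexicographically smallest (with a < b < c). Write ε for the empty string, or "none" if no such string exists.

The string ac is accepted by M1 but not by M2.
No shorter string lies in the difference, and ac is the lexicographically first length-2 string in L(M1) \ L(M2).

ac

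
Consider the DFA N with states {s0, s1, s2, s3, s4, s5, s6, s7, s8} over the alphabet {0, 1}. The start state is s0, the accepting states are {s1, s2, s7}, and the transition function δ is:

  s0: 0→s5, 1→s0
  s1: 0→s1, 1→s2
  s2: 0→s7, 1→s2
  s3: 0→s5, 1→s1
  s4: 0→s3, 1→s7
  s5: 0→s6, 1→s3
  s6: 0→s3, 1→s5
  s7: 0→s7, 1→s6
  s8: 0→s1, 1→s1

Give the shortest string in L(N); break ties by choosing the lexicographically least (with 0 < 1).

A breadth-first search from s0 reaches an accepting state first via the path s0 → s5 → s3 → s1 on input 011.
No string of length < 3 is accepted (BFS exhausts all shorter strings without reaching an accepting state), and 011 is the lexicographically least accepting string of length 3.

011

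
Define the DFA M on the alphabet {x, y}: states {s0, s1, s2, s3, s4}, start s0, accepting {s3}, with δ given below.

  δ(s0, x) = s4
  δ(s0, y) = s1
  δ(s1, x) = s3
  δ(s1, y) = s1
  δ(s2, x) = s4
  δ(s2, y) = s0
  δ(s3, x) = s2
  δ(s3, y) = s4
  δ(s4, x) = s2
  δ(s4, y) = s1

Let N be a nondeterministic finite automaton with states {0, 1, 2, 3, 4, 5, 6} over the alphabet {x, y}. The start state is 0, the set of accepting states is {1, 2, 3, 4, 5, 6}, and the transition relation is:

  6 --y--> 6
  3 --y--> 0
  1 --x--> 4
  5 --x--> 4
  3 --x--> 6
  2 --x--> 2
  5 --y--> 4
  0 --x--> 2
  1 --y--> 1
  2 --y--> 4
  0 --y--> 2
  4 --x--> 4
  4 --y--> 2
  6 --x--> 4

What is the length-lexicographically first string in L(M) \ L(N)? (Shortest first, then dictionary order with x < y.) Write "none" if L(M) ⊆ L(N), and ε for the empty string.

none

Exploring the product automaton M × N from the start pair (s0, 0), following both machines on each input symbol, reaches 11 state pairs: (s0, 0), (s4, 2), (s1, 2), (s2, 2), (s1, 4), (s3, 2), (s0, 4), (s3, 4), (s4, 4), (s2, 4), (s0, 2).
M accepts in {s3} and N accepts in {1, 2, 3, 4, 5, 6}. The reachable pairs whose M-component is accepting are (s3, 2), (s3, 4); in each of them the N-component is accepting too, so the product for L(M) \ L(N) (M-component accepting, N-component rejecting) has no reachable accepting pair and the difference is empty.
So every string accepted by M is also accepted by N: L(M) \ L(N) = ∅ and there is no such string.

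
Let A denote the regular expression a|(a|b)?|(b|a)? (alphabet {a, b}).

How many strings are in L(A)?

3

The expression has no Kleene star, so L(A) is finite. Expanding the alternatives gives {ε, a, b}.
That is 1 of length 0, 2 of length 1: 3 strings in all.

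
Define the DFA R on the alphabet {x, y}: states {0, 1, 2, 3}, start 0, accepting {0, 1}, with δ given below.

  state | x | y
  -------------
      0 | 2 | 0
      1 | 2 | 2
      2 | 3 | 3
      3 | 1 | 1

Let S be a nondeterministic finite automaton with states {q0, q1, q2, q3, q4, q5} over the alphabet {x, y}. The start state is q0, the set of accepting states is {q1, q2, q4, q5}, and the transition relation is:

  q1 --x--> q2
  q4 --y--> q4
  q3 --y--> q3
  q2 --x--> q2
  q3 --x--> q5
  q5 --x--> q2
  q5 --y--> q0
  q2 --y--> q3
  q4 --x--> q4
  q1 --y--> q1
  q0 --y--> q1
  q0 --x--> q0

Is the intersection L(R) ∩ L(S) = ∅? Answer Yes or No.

The string y is accepted by both R and S.
Hence L(R) ∩ L(S) ≠ ∅.

No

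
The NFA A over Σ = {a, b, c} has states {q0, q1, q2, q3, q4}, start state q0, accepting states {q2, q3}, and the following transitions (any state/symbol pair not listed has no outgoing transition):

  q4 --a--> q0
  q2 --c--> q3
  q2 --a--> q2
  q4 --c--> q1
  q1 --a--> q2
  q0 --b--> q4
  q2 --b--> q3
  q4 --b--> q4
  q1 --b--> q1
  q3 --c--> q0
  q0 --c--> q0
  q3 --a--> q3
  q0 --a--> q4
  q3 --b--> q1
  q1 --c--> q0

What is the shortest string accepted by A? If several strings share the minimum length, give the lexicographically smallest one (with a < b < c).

A breadth-first search from q0 reaches an accepting state first via the path q0 → q4 → q1 → q2 on input aca.
No string of length < 3 is accepted (BFS exhausts all shorter strings without reaching an accepting state), and aca is the lexicographically least accepting string of length 3.

aca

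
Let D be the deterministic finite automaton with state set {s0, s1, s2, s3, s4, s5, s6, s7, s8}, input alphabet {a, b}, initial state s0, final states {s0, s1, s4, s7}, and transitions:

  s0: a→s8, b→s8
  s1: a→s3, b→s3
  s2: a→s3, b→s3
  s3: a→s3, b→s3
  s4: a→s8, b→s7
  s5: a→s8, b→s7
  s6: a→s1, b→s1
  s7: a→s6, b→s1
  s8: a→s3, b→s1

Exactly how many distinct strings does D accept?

3

The useful subgraph on states {s0, s1, s8} is acyclic, so L(D) is finite; the longest accepting path visits 3 useful states, giving maximum string length 2.
Counting accepting paths from s0 by length: 1 of length 0, 2 of length 2. Total 3.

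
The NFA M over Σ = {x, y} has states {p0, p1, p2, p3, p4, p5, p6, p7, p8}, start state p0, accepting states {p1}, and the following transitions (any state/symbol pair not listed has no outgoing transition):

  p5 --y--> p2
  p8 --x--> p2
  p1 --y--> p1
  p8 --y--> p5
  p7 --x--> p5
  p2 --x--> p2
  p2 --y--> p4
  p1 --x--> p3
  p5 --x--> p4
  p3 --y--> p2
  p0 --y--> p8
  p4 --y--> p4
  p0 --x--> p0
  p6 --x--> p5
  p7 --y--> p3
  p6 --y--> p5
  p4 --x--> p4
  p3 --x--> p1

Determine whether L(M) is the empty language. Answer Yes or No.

The states reachable from the start state are {p0, p2, p4, p5, p8}.
None of the accepting states {p1} is reachable, so no string is accepted and L(M) = ∅.

Yes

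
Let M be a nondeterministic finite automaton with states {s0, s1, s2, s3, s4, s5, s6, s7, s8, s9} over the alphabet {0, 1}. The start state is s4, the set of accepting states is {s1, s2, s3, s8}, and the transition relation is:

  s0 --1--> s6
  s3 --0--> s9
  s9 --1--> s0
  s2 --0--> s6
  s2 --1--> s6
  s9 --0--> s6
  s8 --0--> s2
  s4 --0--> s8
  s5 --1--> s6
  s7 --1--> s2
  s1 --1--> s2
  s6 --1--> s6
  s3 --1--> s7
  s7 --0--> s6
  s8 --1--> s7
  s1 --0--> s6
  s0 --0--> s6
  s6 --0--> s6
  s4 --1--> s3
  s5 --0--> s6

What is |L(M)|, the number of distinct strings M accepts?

5

The useful subgraph on states {s2, s3, s4, s7, s8} is acyclic, so L(M) is finite; the longest accepting path visits 4 useful states, giving maximum string length 3.
Counting accepting paths from s4 by length: 2 of length 1, 1 of length 2, 2 of length 3. Total 5.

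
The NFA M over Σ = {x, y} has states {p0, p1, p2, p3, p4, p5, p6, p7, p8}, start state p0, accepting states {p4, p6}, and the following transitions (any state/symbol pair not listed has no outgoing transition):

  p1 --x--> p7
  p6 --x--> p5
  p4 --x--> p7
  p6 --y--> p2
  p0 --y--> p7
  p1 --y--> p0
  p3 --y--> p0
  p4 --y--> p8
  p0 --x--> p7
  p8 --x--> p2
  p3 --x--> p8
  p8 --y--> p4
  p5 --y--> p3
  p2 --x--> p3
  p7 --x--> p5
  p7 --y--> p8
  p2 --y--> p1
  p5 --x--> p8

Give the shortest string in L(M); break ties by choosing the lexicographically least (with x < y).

xyy

A breadth-first search from p0 reaches an accepting state first via the path p0 → p7 → p8 → p4 on input xyy.
No string of length < 3 is accepted (BFS exhausts all shorter strings without reaching an accepting state), and xyy is the lexicographically least accepting string of length 3.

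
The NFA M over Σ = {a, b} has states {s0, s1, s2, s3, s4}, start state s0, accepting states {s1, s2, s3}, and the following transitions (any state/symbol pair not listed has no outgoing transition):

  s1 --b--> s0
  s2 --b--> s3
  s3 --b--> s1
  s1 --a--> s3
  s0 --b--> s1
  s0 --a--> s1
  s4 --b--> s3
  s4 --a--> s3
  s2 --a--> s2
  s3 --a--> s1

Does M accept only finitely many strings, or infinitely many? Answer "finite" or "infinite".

infinite

State s0 is reachable from the start and can reach an accepting state, and it lies on the cycle s0 → s1 → s0.
Traversing that cycle any number of times yields accepted strings of unbounded length, so the language is infinite.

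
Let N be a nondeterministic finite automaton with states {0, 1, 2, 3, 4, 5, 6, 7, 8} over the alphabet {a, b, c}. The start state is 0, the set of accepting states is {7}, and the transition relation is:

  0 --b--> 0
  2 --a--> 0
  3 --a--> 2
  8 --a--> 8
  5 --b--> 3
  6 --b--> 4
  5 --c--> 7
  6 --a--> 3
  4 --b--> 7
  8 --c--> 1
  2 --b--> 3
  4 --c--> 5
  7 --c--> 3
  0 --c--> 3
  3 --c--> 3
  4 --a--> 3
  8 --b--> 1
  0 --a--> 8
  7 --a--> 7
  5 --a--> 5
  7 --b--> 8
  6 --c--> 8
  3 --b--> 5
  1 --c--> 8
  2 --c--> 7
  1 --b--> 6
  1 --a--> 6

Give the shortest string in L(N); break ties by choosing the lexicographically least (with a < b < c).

A breadth-first search from 0 reaches an accepting state first via the path 0 → 3 → 2 → 7 on input cac.
No string of length < 3 is accepted (BFS exhausts all shorter strings without reaching an accepting state), and cac is the lexicographically least accepting string of length 3.

cac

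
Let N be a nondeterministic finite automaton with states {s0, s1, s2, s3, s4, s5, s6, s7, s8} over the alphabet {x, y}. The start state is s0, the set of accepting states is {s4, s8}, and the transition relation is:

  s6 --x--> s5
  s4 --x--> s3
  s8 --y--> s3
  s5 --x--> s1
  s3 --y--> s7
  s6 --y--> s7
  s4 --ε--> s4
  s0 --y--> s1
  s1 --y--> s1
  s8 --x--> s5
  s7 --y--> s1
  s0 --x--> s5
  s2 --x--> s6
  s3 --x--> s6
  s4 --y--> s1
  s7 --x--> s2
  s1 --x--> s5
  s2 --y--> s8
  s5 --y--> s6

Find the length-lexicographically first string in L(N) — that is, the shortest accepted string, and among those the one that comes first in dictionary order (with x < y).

A breadth-first search from s0 reaches an accepting state first via the path s0 → s5 → s6 → s7 → s2 → s8 on input xyyxy.
No string of length < 5 is accepted (BFS exhausts all shorter strings without reaching an accepting state), and xyyxy is the lexicographically least accepting string of length 5.

xyyxy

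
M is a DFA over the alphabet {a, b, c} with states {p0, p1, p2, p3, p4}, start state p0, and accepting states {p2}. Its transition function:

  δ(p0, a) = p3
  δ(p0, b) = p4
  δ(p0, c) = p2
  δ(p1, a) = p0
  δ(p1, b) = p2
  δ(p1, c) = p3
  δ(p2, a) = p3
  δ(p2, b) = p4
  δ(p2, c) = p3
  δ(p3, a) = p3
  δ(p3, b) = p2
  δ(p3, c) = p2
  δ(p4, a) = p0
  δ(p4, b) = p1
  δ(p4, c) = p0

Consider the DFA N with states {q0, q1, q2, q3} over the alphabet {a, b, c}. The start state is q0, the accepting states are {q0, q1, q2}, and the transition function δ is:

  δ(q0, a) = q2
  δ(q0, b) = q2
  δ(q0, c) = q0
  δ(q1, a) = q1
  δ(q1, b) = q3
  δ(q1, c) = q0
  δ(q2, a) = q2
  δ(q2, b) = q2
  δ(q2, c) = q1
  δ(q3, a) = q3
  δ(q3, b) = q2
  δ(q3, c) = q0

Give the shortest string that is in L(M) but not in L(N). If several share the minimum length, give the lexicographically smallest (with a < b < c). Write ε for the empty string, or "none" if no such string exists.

abcb

The string abcb is accepted by M but not by N.
No shorter string lies in the difference, and abcb is the lexicographically first length-4 string in L(M) \ L(N).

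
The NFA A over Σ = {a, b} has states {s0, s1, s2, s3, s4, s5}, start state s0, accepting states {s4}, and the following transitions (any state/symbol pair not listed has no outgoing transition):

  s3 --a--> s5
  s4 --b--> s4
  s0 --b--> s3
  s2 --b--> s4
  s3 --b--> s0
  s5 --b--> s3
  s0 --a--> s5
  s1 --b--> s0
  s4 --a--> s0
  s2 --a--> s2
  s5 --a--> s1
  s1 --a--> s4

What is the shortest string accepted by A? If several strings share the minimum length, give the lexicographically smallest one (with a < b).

aaa

A breadth-first search from s0 reaches an accepting state first via the path s0 → s5 → s1 → s4 on input aaa.
No string of length < 3 is accepted (BFS exhausts all shorter strings without reaching an accepting state), and aaa is the lexicographically least accepting string of length 3.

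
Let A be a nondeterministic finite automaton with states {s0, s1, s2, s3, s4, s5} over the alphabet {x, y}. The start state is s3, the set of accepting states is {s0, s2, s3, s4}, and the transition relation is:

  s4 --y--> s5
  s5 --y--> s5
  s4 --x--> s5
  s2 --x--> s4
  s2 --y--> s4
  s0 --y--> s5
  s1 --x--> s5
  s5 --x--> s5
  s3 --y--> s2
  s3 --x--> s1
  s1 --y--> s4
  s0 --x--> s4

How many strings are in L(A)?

The useful subgraph on states {s1, s2, s3, s4} is acyclic, so L(A) is finite; the longest accepting path visits 3 useful states, giving maximum string length 2.
Counting accepting paths from s3 by length: 1 of length 0, 1 of length 1, 3 of length 2. Total 5.

5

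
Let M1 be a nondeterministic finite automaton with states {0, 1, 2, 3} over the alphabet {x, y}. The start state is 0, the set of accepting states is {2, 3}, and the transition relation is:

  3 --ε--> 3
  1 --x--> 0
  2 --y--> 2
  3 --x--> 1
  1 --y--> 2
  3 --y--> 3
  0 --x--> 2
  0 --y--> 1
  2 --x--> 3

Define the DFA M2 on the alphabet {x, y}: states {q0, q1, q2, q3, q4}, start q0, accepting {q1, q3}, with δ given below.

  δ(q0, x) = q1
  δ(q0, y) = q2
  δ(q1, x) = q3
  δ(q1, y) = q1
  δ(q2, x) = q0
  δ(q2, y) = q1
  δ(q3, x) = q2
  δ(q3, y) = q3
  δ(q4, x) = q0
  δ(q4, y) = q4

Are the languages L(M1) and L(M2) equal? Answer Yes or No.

Exploring the product automaton M1 × M2 from the start pair (0, q0), following both machines on each input symbol, reaches 4 state pairs: (0, q0), (2, q1), (1, q2), (3, q3).
M1 accepts in {2, 3} and M2 accepts in {q1, q3}. In every reachable pair the two components are either both accepting — (2, q1), (3, q3) — or both non-accepting, so no string is accepted by exactly one of the machines: L(M1) \ L(M2) and L(M2) \ L(M1) are both empty.
Hence every string is accepted by M1 iff it is accepted by M2, and the two languages coincide.

Yes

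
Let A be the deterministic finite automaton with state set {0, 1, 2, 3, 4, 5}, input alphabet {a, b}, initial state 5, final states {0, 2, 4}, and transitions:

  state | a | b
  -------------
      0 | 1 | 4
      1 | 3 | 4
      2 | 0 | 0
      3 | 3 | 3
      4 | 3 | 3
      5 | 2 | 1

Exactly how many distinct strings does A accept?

The useful subgraph on states {0, 1, 2, 4, 5} is acyclic, so L(A) is finite; the longest accepting path visits 5 useful states, giving maximum string length 4.
Counting accepting paths from 5 by length: 1 of length 1, 3 of length 2, 2 of length 3, 2 of length 4. Total 8.

8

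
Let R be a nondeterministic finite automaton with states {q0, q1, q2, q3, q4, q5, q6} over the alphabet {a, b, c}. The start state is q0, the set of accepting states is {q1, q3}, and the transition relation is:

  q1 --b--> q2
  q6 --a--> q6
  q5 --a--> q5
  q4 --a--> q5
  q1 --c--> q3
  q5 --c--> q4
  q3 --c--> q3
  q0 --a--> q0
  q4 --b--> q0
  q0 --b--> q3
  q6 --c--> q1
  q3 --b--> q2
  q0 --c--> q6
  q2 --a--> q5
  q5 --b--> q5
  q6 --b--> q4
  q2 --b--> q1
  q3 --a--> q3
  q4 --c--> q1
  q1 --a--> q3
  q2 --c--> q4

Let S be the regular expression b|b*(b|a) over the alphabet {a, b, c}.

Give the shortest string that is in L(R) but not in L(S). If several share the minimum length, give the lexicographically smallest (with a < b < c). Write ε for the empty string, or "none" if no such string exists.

ab

The string ab is accepted by R but not by S.
No shorter string lies in the difference, and ab is the lexicographically first length-2 string in L(R) \ L(S).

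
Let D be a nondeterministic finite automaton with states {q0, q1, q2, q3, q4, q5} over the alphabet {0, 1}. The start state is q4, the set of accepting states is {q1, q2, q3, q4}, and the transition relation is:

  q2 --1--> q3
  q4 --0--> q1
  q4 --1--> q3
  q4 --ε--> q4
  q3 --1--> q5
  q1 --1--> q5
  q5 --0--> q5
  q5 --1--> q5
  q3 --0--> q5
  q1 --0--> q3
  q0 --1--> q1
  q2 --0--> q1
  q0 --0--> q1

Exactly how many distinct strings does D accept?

The useful subgraph on states {q1, q3, q4} is acyclic, so L(D) is finite; the longest accepting path visits 3 useful states, giving maximum string length 2.
Counting accepting paths from q4 by length: 1 of length 0, 2 of length 1, 1 of length 2. Total 4.

4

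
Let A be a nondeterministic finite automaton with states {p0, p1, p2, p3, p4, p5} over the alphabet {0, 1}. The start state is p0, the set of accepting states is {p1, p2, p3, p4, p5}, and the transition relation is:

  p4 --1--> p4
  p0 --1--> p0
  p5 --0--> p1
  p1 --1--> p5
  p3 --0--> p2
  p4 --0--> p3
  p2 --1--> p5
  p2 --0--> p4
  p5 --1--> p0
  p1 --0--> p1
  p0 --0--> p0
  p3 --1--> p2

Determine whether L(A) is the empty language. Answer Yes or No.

The states reachable from the start state are {p0}.
None of the accepting states {p1, p2, p3, p4, p5} is reachable, so no string is accepted and L(A) = ∅.

Yes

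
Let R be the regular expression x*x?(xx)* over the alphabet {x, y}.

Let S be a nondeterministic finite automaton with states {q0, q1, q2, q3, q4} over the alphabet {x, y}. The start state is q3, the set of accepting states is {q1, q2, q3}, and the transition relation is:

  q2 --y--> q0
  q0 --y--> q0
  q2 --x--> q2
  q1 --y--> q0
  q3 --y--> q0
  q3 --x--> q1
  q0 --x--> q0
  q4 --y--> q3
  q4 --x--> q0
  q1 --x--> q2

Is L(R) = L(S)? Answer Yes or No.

Yes

Converting the expression R to a DFA (subset construction, then merging equivalent states) gives the minimal DFA with states {r0, r1}, start state r0, accepting states {r0} and transitions r0: x→r0, y→r1; r1: x→r1, y→r1.
Exploring the product automaton R × S from the start pair (r0, q3), following both machines on each input symbol, reaches 4 state pairs: (r0, q3), (r0, q1), (r1, q0), (r0, q2).
R accepts in {r0} and S accepts in {q1, q2, q3}. In every reachable pair the two components are either both accepting — (r0, q3), (r0, q1), (r0, q2) — or both non-accepting, so no string is accepted by exactly one of the machines: L(R) \ L(S) and L(S) \ L(R) are both empty.
Hence every string is accepted by R iff it is accepted by S, and the two languages coincide.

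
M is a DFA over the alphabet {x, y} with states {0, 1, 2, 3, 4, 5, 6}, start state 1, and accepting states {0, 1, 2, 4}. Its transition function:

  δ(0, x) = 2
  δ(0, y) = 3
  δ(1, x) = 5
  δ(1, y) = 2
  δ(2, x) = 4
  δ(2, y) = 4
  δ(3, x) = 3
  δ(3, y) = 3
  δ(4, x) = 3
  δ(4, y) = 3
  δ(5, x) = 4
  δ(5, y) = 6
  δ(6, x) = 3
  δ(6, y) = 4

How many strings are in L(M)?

6

The useful subgraph on states {1, 2, 4, 5, 6} is acyclic, so L(M) is finite; the longest accepting path visits 4 useful states, giving maximum string length 3.
Counting accepting paths from 1 by length: 1 of length 0, 1 of length 1, 3 of length 2, 1 of length 3. Total 6.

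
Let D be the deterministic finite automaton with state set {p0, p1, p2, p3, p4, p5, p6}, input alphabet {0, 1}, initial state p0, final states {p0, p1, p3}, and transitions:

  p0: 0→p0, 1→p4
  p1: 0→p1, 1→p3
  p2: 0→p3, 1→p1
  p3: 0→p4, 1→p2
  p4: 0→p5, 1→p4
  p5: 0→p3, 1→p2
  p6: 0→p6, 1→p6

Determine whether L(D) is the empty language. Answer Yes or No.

The empty string ε is accepted: the run p0 ends in the accepting state p0.
Since at least one string is accepted, L(D) is not empty.

No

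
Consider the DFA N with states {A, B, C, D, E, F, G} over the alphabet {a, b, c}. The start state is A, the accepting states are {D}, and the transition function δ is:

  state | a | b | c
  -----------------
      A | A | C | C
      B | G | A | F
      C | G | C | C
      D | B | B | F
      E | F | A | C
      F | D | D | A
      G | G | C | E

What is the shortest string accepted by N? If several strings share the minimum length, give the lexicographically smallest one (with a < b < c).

A breadth-first search from A reaches an accepting state first via the path A → C → G → E → F → D on input bacaa.
No string of length < 5 is accepted (BFS exhausts all shorter strings without reaching an accepting state), and bacaa is the lexicographically least accepting string of length 5.

bacaa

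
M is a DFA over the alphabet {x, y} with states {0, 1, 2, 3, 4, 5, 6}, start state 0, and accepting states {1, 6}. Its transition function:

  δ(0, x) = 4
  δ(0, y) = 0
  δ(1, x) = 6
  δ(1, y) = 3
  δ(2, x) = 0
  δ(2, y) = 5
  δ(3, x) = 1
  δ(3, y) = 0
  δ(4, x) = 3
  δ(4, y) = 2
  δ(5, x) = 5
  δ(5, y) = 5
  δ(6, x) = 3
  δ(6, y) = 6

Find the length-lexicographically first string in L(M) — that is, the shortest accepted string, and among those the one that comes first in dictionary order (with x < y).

A breadth-first search from 0 reaches an accepting state first via the path 0 → 4 → 3 → 1 on input xxx.
No string of length < 3 is accepted (BFS exhausts all shorter strings without reaching an accepting state), and xxx is the lexicographically least accepting string of length 3.

xxx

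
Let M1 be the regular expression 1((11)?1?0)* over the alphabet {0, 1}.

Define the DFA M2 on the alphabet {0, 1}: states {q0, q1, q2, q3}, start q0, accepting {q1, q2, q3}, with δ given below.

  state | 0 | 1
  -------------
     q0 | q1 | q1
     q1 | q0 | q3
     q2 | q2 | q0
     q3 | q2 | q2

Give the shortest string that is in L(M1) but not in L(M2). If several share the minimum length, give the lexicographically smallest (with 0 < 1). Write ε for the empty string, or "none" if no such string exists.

10

The string 10 is accepted by M1 but not by M2.
No shorter string lies in the difference, and 10 is the lexicographically first length-2 string in L(M1) \ L(M2).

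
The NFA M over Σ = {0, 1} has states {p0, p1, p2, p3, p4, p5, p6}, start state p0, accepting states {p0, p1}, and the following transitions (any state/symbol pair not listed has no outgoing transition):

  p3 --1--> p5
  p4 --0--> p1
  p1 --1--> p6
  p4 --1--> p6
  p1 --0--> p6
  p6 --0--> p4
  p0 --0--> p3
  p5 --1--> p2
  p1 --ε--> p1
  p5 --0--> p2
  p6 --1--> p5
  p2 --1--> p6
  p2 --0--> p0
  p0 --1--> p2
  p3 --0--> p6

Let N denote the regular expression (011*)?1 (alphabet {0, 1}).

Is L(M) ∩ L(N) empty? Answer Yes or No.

Converting the expression N to a DFA (subset construction, then merging equivalent states) gives the minimal DFA with states {n0, n1, n2, n3, n4, n5}, start state n0, accepting states {n2, n5} and transitions n0: 0→n1, 1→n2; n1: 0→n3, 1→n4; n2: 0→n3, 1→n3; n3: 0→n3, 1→n3; n4: 0→n3, 1→n5; n5: 0→n3, 1→n5.
Exploring the product automaton M × N from the start pair (p0, n0), following both machines on each input symbol, reaches 14 state pairs: (p0, n0), (p3, n1), (p2, n2), (p6, n3), (p5, n4), (p0, n3), (p4, n3), (p5, n3), (p2, n3), (p2, n5), (p3, n3), (p1, n3), (p6, n5), (p5, n5).
M accepts in {p0, p1} and N accepts in {n2, n5}; no reachable pair has both components accepting, so no string drives both machines to acceptance simultaneously and L(M) ∩ L(N) = ∅.
So no string is accepted by both, and the intersection is empty.

Yes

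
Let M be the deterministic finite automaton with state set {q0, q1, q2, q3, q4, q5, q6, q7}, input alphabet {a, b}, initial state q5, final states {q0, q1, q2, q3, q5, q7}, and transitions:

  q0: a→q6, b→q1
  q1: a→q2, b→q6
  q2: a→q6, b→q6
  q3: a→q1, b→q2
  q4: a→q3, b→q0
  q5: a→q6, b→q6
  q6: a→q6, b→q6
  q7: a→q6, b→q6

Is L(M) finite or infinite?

The useful states (reachable from q5 and able to reach an accepting state) are {q5}.
Restricted to these states the transition graph has no cycle, so every accepting path has bounded length and L is finite.

finite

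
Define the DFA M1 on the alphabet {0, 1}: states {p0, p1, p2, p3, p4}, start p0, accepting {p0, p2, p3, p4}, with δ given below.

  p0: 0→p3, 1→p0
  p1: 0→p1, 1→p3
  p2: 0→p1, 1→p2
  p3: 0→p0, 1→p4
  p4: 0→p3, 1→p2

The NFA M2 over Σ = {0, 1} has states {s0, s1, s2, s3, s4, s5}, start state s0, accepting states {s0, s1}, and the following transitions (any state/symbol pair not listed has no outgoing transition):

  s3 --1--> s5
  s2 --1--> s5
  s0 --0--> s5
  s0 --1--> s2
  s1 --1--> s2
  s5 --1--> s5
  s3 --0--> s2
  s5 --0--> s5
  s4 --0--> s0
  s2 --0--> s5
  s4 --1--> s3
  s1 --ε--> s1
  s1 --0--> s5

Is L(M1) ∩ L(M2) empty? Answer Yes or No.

No

The empty string ε is accepted by both M1 and M2.
Hence L(M1) ∩ L(M2) ≠ ∅.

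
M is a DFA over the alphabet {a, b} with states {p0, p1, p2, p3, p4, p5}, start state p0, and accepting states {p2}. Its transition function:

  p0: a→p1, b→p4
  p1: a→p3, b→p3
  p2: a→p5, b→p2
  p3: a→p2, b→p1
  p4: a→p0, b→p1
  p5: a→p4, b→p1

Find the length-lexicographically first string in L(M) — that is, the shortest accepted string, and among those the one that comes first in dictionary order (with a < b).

aaa

A breadth-first search from p0 reaches an accepting state first via the path p0 → p1 → p3 → p2 on input aaa.
No string of length < 3 is accepted (BFS exhausts all shorter strings without reaching an accepting state), and aaa is the lexicographically least accepting string of length 3.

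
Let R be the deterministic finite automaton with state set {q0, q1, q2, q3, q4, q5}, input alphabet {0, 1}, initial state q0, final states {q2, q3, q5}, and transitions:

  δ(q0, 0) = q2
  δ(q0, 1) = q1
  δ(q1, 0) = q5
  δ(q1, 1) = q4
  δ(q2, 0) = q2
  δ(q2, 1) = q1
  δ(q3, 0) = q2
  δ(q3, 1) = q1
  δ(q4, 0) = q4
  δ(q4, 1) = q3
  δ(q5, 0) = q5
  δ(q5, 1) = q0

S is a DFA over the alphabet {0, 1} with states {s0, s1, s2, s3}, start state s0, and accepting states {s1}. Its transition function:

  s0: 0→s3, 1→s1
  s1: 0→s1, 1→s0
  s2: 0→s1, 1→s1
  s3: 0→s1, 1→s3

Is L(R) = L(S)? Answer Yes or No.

The string 0 is accepted by R but rejected by S.
So L(R) ≠ L(S).

No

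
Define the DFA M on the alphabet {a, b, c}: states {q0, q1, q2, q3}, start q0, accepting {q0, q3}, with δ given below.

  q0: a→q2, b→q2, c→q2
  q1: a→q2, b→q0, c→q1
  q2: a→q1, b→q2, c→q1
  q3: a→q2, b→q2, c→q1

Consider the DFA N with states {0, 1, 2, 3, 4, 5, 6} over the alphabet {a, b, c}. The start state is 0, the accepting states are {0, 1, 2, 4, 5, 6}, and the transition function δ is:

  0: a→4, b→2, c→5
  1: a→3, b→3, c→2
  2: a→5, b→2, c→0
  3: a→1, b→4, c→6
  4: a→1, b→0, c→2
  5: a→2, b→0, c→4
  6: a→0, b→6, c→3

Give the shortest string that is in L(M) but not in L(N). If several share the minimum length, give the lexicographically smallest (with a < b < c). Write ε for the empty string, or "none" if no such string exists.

The string aab is accepted by M but not by N.
No shorter string lies in the difference, and aab is the lexicographically first length-3 string in L(M) \ L(N).

aab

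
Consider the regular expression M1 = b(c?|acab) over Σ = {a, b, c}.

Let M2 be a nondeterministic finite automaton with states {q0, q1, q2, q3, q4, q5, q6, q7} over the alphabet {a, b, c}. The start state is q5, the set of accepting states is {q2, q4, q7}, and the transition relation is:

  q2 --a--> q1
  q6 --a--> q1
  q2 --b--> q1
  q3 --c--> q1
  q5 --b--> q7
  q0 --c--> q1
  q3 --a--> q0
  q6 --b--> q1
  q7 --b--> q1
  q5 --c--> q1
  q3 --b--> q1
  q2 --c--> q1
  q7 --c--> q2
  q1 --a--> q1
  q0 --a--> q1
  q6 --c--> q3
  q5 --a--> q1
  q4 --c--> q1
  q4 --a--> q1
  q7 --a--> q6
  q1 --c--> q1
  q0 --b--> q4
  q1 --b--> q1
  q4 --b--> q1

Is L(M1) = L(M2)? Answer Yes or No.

Yes

Converting the expression M1 to a DFA (subset construction, then merging equivalent states) gives the minimal DFA with states {r0, r1, r2, r3, r4, r5, r6}, start state r0, accepting states {r2, r4} and transitions r0: a→r1, b→r2, c→r1; r1: a→r1, b→r1, c→r1; r2: a→r3, b→r1, c→r4; r3: a→r1, b→r1, c→r5; r4: a→r1, b→r1, c→r1; r5: a→r6, b→r1, c→r1; r6: a→r1, b→r4, c→r1.
Exploring the product automaton M1 × M2 from the start pair (r0, q5), following both machines on each input symbol, reaches 8 state pairs: (r0, q5), (r1, q1), (r2, q7), (r3, q6), (r4, q2), (r5, q3), (r6, q0), (r4, q4).
M1 accepts in {r2, r4} and M2 accepts in {q2, q4, q7}. In every reachable pair the two components are either both accepting — (r2, q7), (r4, q2), (r4, q4) — or both non-accepting, so no string is accepted by exactly one of the machines: L(M1) \ L(M2) and L(M2) \ L(M1) are both empty.
Hence every string is accepted by M1 iff it is accepted by M2, and the two languages coincide.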